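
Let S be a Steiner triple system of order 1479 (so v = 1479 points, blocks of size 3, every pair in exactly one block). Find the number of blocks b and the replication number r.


An STS(v) is a 2-(v, 3, 1) BIBD: block size k = 3, λ = 1.
Replication: r(k − 1) = λ(v − 1) ⇒ r·2 = 1479 − 1 = 1478 ⇒ r = 739.
Block count: bk = vr ⇒ b·3 = 1479·739 = 1092981 ⇒ b = 364327.

r = 739, b = 364327.


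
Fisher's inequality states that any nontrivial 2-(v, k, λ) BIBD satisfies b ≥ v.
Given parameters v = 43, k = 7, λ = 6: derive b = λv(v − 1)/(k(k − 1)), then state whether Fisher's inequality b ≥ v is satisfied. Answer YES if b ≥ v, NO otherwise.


b = λv(v − 1)/(k(k − 1)) = 6·43·42/(7·6) = 10836/42 = 258.
Compare with v = 43: b ≥ v, so Fisher's inequality holds.

YES


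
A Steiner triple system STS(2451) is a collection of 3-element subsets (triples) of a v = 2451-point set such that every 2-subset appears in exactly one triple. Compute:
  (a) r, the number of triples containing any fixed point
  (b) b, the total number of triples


An STS(v) is a 2-(v, 3, 1) BIBD: block size k = 3, λ = 1.
Replication: r(k − 1) = λ(v − 1) ⇒ r·2 = 2451 − 1 = 2450 ⇒ r = 1225.
Block count: bk = vr ⇒ b·3 = 2451·1225 = 3002475 ⇒ b = 1000825.
(Check via b = v(v − 1)/6 = 2451·2450/6 = 6004950/6 = 1000825.)

r = 1225, b = 1000825.


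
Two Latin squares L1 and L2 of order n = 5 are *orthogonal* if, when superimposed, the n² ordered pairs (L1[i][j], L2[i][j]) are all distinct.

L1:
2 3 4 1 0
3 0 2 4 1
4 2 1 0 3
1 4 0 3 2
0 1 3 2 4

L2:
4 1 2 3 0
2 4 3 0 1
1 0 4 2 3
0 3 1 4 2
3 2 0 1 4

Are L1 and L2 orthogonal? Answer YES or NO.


Form the n² = 25 superimposed pairs (L1[i][j], L2[i][j]), row by row (rows and columns indexed from 0):
row 0: (2,4) (3,1) (4,2) (1,3) (0,0)
row 1: (3,2) (0,4) (2,3) (4,0) (1,1)
row 2: (4,1) (2,0) (1,4) (0,2) (3,3)
row 3: (1,0) (4,3) (0,1) (3,4) (2,2)
row 4: (0,3) (1,2) (3,0) (2,1) (4,4)
Orthogonality requires all 25 pairs distinct.
Check by first coordinate: for each symbol s of L1, list the L2 entries in the n cells where L1 = s; they must all differ.
  L1 = 0: L2 entries (in reading order) 0, 4, 2, 1, 3 — all 5 distinct ✓
  L1 = 1: L2 entries (in reading order) 3, 1, 4, 0, 2 — all 5 distinct ✓
  L1 = 2: L2 entries (in reading order) 4, 3, 0, 2, 1 — all 5 distinct ✓
  L1 = 3: L2 entries (in reading order) 1, 2, 3, 4, 0 — all 5 distinct ✓
  L1 = 4: L2 entries (in reading order) 2, 0, 1, 3, 4 — all 5 distinct ✓
Every symbol of L1 meets every symbol of L2 exactly once, so all 25 pairs are distinct (25 of 25).
Conclusion: YES.

YES


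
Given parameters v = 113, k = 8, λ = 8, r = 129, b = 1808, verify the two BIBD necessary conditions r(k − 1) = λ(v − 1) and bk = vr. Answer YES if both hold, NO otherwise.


Condition (i): r(k − 1) = 129·7 = 903; λ(v − 1) = 8·112 = 896. Match? NO.
Condition (ii): bk = 1808·8 = 14464; vr = 113·129 = 14577. Match? NO.
Both conditions hold? NO.

NO


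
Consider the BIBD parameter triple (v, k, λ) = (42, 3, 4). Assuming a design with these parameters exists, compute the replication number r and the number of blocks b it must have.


Any 2-(v, k, λ) BIBD satisfies two necessary conditions:
  (i)  Each point sits in r blocks, and counting incidences through any fixed point gives r(k − 1) = λ(v − 1), so r = λ(v − 1)/(k − 1).
  (ii) Total incidences bk = vr, so b = vr/k.
Step 1: r = λ(v − 1)/(k − 1) = 4·(42 − 1)/(3 − 1) = 4·41/2 = 164/2 = 82.
Step 2: b = vr/k = 42·82/3 = 3444/3 = 1148.
Check integrality: r = 82 ∈ Z ✓, b = 1148 ∈ Z ✓.
(These identities are necessary conditions: they determine r and b for any design with these parameters, but do not by themselves prove that one exists.)

r = 82, b = 1148.


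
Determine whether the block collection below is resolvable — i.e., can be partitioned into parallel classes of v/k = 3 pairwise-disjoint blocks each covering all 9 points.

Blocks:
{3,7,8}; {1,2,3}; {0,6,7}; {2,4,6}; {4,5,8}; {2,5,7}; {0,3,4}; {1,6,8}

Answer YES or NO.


v = 9, block size k = 3, number of blocks = 8.
For resolvability, blocks must partition into parallel classes of size v/k = 3.
Total blocks must therefore be a multiple of 3: 8 = 3·2 + 2 ⇒ not divisible ✗.
Resolvable? NO.

NO


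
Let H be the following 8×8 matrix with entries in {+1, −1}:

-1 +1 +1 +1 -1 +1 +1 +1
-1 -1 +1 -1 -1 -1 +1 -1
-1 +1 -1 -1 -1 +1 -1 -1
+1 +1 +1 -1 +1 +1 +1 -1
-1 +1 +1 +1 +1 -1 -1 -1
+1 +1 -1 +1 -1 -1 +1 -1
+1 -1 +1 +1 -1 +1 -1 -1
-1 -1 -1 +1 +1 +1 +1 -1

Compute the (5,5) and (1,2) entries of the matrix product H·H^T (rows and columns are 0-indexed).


Row 1 of H: [-1, -1, 1, -1, -1, -1, 1, -1].
Row 2 of H: [-1, 1, -1, -1, -1, 1, -1, -1].
Row 5 of H: [1, 1, -1, 1, -1, -1, 1, -1].
(H·H^T)[5][5] = Σ_j H[5][j]·H[5][j] = (1)² + (1)² + (-1)² + (1)² + (-1)² + (-1)² + (1)² + (-1)² = 1 + 1 + 1 + 1 + 1 + 1 + 1 + 1 = 8.
(H·H^T)[1][2] = Σ_j H[1][j]·H[2][j] = (-1)·(-1) + (-1)·(1) + (1)·(-1) + (-1)·(-1) + (-1)·(-1) + (-1)·(1) + (1)·(-1) + (-1)·(-1) = 1 + -1 + -1 + 1 + 1 + -1 + -1 + 1 = 0.
So rows 1 and 2 are orthogonal; the diagonal entry equals n = 8.

(5,5) entry = 8; (1,2) entry = 0.


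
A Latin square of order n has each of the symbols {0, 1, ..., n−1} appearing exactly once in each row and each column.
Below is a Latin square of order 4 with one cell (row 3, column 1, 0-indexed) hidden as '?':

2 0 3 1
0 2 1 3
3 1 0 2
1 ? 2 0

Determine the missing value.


Row 3 contains symbols [0, 1, 2] — missing [3].
Column 1 contains symbols [0, 1, 2] — missing [3].
The missing symbol must appear in both missing sets; intersection = [3].
Therefore the hidden value is 3.

Missing value = 3.


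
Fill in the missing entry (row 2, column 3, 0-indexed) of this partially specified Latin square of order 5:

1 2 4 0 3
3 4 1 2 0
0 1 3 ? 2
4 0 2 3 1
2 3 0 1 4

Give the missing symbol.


Row 2 contains symbols [0, 1, 2, 3] — missing [4].
Column 3 contains symbols [0, 1, 2, 3] — missing [4].
The missing symbol must appear in both missing sets; intersection = [4].
Therefore the hidden value is 4.

Missing value = 4.


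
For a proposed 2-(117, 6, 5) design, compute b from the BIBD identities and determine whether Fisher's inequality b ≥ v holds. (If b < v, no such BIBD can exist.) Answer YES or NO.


r = λ(v − 1)/(k − 1) = 5·116/5 = 116.
b = vr/k = 117·116/6 = 2262.
Fisher's inequality: b ≥ v ⇔ 2262 ≥ 117? YES.

YES


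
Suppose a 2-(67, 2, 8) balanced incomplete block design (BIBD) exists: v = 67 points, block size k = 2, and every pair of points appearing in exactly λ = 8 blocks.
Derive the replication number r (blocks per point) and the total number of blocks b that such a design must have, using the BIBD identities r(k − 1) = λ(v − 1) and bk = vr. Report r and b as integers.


Any 2-(v, k, λ) BIBD satisfies two necessary conditions:
  (i)  Each point sits in r blocks, and counting incidences through any fixed point gives r(k − 1) = λ(v − 1), so r = λ(v − 1)/(k − 1).
  (ii) Total incidences bk = vr, so b = vr/k.
Step 1: r = λ(v − 1)/(k − 1) = 8·(67 − 1)/(2 − 1) = 8·66/1 = 528/1 = 528.
Step 2: b = vr/k = 67·528/2 = 35376/2 = 17688.
Check integrality: r = 528 ∈ Z ✓, b = 17688 ∈ Z ✓.
(These identities are necessary conditions: they determine r and b for any design with these parameters, but do not by themselves prove that one exists.)

r = 528, b = 17688.


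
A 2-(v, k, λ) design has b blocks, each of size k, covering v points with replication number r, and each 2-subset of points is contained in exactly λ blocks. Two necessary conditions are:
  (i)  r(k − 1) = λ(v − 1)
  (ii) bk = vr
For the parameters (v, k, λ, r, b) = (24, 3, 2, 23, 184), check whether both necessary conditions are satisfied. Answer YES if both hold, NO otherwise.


Condition (i): r(k − 1) = 23·2 = 46; λ(v − 1) = 2·23 = 46. Match? YES.
Condition (ii): bk = 184·3 = 552; vr = 24·23 = 552. Match? YES.
Both conditions hold? YES.

YES


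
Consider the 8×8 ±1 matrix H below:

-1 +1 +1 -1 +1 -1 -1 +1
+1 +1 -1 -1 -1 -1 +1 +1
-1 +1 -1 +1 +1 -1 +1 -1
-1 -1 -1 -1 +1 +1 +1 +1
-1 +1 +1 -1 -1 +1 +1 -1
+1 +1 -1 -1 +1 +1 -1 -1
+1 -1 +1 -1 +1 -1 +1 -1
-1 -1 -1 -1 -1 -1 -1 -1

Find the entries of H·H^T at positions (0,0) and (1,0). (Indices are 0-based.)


Row 0 of H: [-1, 1, 1, -1, 1, -1, -1, 1].
Row 1 of H: [1, 1, -1, -1, -1, -1, 1, 1].
(H·H^T)[0][0] = Σ_j H[0][j]·H[0][j] = (-1)² + (1)² + (1)² + (-1)² + (1)² + (-1)² + (-1)² + (1)² = 1 + 1 + 1 + 1 + 1 + 1 + 1 + 1 = 8.
(H·H^T)[1][0] = Σ_j H[1][j]·H[0][j] = (1)·(-1) + (1)·(1) + (-1)·(1) + (-1)·(-1) + (-1)·(1) + (-1)·(-1) + (1)·(-1) + (1)·(1) = -1 + 1 + -1 + 1 + -1 + 1 + -1 + 1 = 0.
So rows 1 and 0 are orthogonal; the diagonal entry equals n = 8.

(0,0) entry = 8; (1,0) entry = 0.


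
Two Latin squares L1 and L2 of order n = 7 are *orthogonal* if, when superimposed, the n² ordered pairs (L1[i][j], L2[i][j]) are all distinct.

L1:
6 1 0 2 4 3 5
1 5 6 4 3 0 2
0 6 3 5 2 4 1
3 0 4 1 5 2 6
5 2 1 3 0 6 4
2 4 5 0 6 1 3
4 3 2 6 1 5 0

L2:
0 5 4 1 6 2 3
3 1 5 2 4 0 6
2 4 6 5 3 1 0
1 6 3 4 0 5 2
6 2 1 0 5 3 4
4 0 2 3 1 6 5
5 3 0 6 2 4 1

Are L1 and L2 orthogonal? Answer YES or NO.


Form the n² = 49 superimposed pairs (L1[i][j], L2[i][j]), row by row (rows and columns indexed from 0):
row 0: (6,0) (1,5) (0,4) (2,1) (4,6) (3,2) (5,3)
row 1: (1,3) (5,1) (6,5) (4,2) (3,4) (0,0) (2,6)
row 2: (0,2) (6,4) (3,6) (5,5) (2,3) (4,1) (1,0)
row 3: (3,1) (0,6) (4,3) (1,4) (5,0) (2,5) (6,2)
row 4: (5,6) (2,2) (1,1) (3,0) (0,5) (6,3) (4,4)
row 5: (2,4) (4,0) (5,2) (0,3) (6,1) (1,6) (3,5)
row 6: (4,5) (3,3) (2,0) (6,6) (1,2) (5,4) (0,1)
Orthogonality requires all 49 pairs distinct.
Check by first coordinate: for each symbol s of L1, list the L2 entries in the n cells where L1 = s; they must all differ.
  L1 = 0: L2 entries (in reading order) 4, 0, 2, 6, 5, 3, 1 — all 7 distinct ✓
  L1 = 1: L2 entries (in reading order) 5, 3, 0, 4, 1, 6, 2 — all 7 distinct ✓
  L1 = 2: L2 entries (in reading order) 1, 6, 3, 5, 2, 4, 0 — all 7 distinct ✓
  L1 = 3: L2 entries (in reading order) 2, 4, 6, 1, 0, 5, 3 — all 7 distinct ✓
  L1 = 4: L2 entries (in reading order) 6, 2, 1, 3, 4, 0, 5 — all 7 distinct ✓
  L1 = 5: L2 entries (in reading order) 3, 1, 5, 0, 6, 2, 4 — all 7 distinct ✓
  L1 = 6: L2 entries (in reading order) 0, 5, 4, 2, 3, 1, 6 — all 7 distinct ✓
Every symbol of L1 meets every symbol of L2 exactly once, so all 49 pairs are distinct (49 of 49).
Conclusion: YES.

YES


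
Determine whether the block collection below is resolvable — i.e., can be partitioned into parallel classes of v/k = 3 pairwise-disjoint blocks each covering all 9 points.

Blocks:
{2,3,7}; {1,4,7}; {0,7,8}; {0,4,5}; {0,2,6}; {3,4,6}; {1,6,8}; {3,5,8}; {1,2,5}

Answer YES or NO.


v = 9, block size k = 3, number of blocks = 9.
For resolvability, blocks must partition into parallel classes of size v/k = 3.
Total blocks must therefore be a multiple of 3: 9 = 3·3 + 0 ⇒ divisible ✓.
Greedy packing gives 3 candidate class(es). Each should be a full parallel class (size 3, covers all 9 points).
  Class 1 (3 blocks): {2,3,7}; {0,4,5}; {1,6,8}. Points covered: [0, 1, 2, 3, 4, 5, 6, 7, 8].
  Class 2 (3 blocks): {1,4,7}; {0,2,6}; {3,5,8}. Points covered: [0, 1, 2, 3, 4, 5, 6, 7, 8].
  Class 3 (3 blocks): {0,7,8}; {3,4,6}; {1,2,5}. Points covered: [0, 1, 2, 3, 4, 5, 6, 7, 8].
All classes full (size 3)? YES. All classes cover every point? YES.
Resolvable? YES.

YES


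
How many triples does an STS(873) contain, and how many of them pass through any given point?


An STS(v) is a 2-(v, 3, 1) BIBD: block size k = 3, λ = 1.
Replication: r(k − 1) = λ(v − 1) ⇒ r·2 = 873 − 1 = 872 ⇒ r = 436.
Block count: b = v(v − 1)/6 = 873·872/6 = 761256/6 = 126876.

r = 436, b = 126876.


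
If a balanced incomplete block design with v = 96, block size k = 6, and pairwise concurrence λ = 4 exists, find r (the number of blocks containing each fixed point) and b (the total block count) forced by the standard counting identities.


Any 2-(v, k, λ) BIBD satisfies two necessary conditions:
  (i)  Each point sits in r blocks, and counting incidences through any fixed point gives r(k − 1) = λ(v − 1), so r = λ(v − 1)/(k − 1).
  (ii) Total incidences bk = vr, so b = vr/k.
Step 1: r = λ(v − 1)/(k − 1) = 4·(96 − 1)/(6 − 1) = 4·95/5 = 380/5 = 76.
Step 2: b = vr/k = 96·76/6 = 7296/6 = 1216.
Check integrality: r = 76 ∈ Z ✓, b = 1216 ∈ Z ✓.
(These identities are necessary conditions: they determine r and b for any design with these parameters, but do not by themselves prove that one exists.)

r = 76, b = 1216.


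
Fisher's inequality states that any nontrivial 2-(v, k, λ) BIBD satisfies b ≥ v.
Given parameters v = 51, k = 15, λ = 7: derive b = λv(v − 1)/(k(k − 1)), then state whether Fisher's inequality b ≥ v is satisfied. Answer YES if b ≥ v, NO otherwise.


r = λ(v − 1)/(k − 1) = 7·50/14 = 25.
b = vr/k = 51·25/15 = 85.
Fisher's inequality: b ≥ v ⇔ 85 ≥ 51? YES.

YES


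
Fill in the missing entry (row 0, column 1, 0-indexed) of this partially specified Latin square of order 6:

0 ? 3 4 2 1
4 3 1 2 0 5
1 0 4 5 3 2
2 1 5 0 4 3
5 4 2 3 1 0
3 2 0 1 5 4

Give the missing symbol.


Row 0 contains symbols [0, 1, 2, 3, 4] — missing [5].
Column 1 contains symbols [0, 1, 2, 3, 4] — missing [5].
The missing symbol must appear in both missing sets; intersection = [5].
Therefore the hidden value is 5.

Missing value = 5.


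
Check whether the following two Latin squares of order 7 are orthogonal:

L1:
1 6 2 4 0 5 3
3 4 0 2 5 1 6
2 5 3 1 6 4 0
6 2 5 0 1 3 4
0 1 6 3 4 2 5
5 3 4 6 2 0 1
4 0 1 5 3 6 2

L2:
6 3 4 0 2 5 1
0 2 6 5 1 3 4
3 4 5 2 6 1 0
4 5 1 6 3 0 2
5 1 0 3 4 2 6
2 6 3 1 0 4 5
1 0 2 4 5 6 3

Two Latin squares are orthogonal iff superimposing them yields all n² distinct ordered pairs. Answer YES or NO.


Form the n² = 49 superimposed pairs (L1[i][j], L2[i][j]), row by row (rows and columns indexed from 0):
row 0: (1,6) (6,3) (2,4) (4,0) (0,2) (5,5) (3,1)
row 1: (3,0) (4,2) (0,6) (2,5) (5,1) (1,3) (6,4)
row 2: (2,3) (5,4) (3,5) (1,2) (6,6) (4,1) (0,0)
row 3: (6,4) (2,5) (5,1) (0,6) (1,3) (3,0) (4,2)
row 4: (0,5) (1,1) (6,0) (3,3) (4,4) (2,2) (5,6)
row 5: (5,2) (3,6) (4,3) (6,1) (2,0) (0,4) (1,5)
row 6: (4,1) (0,0) (1,2) (5,4) (3,5) (6,6) (2,3)
Orthogonality requires all 49 pairs distinct.
But the pair (6,4) repeats: cell (1,6) has L1 = 6, L2 = 4, and cell (3,0) has L1 = 6, L2 = 4.
A repeated pair means some other pair never occurs (only 35 distinct pairs out of 49), so the squares are not orthogonal.
Conclusion: NO.

NO


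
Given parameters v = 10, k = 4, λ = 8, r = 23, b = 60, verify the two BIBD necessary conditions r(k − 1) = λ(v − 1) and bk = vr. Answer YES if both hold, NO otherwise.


Condition (i): r(k − 1) = 23·3 = 69; λ(v − 1) = 8·9 = 72. Match? NO.
Condition (ii): bk = 60·4 = 240; vr = 10·23 = 230. Match? NO.
Both conditions hold? NO.

NO


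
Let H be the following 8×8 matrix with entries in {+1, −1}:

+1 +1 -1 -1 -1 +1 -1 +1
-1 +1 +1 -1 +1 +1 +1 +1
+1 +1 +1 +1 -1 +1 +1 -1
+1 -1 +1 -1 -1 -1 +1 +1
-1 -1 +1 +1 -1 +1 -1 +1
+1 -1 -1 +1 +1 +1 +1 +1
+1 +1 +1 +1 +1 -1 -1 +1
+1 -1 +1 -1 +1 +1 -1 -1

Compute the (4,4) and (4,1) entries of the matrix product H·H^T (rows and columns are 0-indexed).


Row 1 of H: [-1, 1, 1, -1, 1, 1, 1, 1].
Row 4 of H: [-1, -1, 1, 1, -1, 1, -1, 1].
(H·H^T)[4][4] = Σ_j H[4][j]·H[4][j] = (-1)² + (-1)² + (1)² + (1)² + (-1)² + (1)² + (-1)² + (1)² = 1 + 1 + 1 + 1 + 1 + 1 + 1 + 1 = 8.
(H·H^T)[4][1] = Σ_j H[4][j]·H[1][j] = (-1)·(-1) + (-1)·(1) + (1)·(1) + (1)·(-1) + (-1)·(1) + (1)·(1) + (-1)·(1) + (1)·(1) = 1 + -1 + 1 + -1 + -1 + 1 + -1 + 1 = 0.
So rows 4 and 1 are orthogonal; the diagonal entry equals n = 8.

(4,4) entry = 8; (4,1) entry = 0.


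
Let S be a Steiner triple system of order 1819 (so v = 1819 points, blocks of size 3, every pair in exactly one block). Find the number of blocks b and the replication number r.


An STS(v) is a 2-(v, 3, 1) BIBD: block size k = 3, λ = 1.
Replication: r(k − 1) = λ(v − 1) ⇒ r·2 = 1819 − 1 = 1818 ⇒ r = 909.
Block count: b = v(v − 1)/6 = 1819·1818/6 = 3306942/6 = 551157.
(Check via bk = vr: 551157·3 = 1653471 = 1819·909 = 1653471 ✓.)

r = 909, b = 551157.


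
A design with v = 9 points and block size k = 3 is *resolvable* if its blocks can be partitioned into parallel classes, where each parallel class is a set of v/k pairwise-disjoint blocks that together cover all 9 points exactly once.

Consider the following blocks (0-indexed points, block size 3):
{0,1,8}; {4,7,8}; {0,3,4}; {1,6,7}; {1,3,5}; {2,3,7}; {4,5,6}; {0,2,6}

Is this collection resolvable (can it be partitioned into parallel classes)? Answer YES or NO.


v = 9, block size k = 3, number of blocks = 8.
For resolvability, blocks must partition into parallel classes of size v/k = 3.
Total blocks must therefore be a multiple of 3: 8 = 3·2 + 2 ⇒ not divisible ✗.
Resolvable? NO.

NO


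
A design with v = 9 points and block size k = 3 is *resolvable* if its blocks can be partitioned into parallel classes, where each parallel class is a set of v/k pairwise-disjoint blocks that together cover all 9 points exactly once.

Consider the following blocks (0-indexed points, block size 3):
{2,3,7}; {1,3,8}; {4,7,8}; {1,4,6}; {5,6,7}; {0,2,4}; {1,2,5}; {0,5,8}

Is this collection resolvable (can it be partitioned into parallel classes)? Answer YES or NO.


v = 9, block size k = 3, number of blocks = 8.
For resolvability, blocks must partition into parallel classes of size v/k = 3.
Total blocks must therefore be a multiple of 3: 8 = 3·2 + 2 ⇒ not divisible ✗.
Resolvable? NO.

NO


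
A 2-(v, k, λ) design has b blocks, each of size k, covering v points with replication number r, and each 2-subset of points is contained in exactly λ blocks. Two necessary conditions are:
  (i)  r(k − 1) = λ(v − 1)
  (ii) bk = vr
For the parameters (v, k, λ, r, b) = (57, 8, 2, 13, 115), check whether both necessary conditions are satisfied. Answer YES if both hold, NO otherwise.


Condition (i): r(k − 1) = 13·7 = 91; λ(v − 1) = 2·56 = 112. Match? NO.
Condition (ii): bk = 115·8 = 920; vr = 57·13 = 741. Match? NO.
Both conditions hold? NO.

NO


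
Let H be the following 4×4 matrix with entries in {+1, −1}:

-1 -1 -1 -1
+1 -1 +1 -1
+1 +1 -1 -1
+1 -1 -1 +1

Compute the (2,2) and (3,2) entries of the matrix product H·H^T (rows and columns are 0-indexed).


Row 2 of H: [1, 1, -1, -1].
Row 3 of H: [1, -1, -1, 1].
(H·H^T)[2][2] = Σ_j H[2][j]·H[2][j] = (1)² + (1)² + (-1)² + (-1)² = 1 + 1 + 1 + 1 = 4.
(H·H^T)[3][2] = Σ_j H[3][j]·H[2][j] = (1)·(1) + (-1)·(1) + (-1)·(-1) + (1)·(-1) = 1 + -1 + 1 + -1 = 0.
So rows 3 and 2 are orthogonal; the diagonal entry equals n = 4.

(2,2) entry = 4; (3,2) entry = 0.


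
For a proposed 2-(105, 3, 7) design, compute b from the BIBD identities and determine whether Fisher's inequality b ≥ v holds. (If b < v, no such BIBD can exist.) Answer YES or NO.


b = λv(v − 1)/(k(k − 1)) = 7·105·104/(3·2) = 76440/6 = 12740.
Compare with v = 105: b ≥ v, so Fisher's inequality holds.

YES


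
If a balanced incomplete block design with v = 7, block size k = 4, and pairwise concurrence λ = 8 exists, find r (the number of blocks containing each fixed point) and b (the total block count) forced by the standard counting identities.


Any 2-(v, k, λ) BIBD satisfies two necessary conditions:
  (i)  Each point sits in r blocks, and counting incidences through any fixed point gives r(k − 1) = λ(v − 1), so r = λ(v − 1)/(k − 1).
  (ii) Total incidences bk = vr, so b = vr/k.
Step 1: r = λ(v − 1)/(k − 1) = 8·(7 − 1)/(4 − 1) = 8·6/3 = 48/3 = 16.
Step 2: b = vr/k = 7·16/4 = 112/4 = 28.
Check integrality: r = 16 ∈ Z ✓, b = 28 ∈ Z ✓.
(These identities are necessary conditions: they determine r and b for any design with these parameters, but do not by themselves prove that one exists.)

r = 16, b = 28.


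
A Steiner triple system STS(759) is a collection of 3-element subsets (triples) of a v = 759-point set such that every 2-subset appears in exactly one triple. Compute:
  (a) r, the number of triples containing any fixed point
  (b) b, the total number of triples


An STS(v) is a 2-(v, 3, 1) BIBD: block size k = 3, λ = 1.
Replication: r(k − 1) = λ(v − 1) ⇒ r·2 = 759 − 1 = 758 ⇒ r = 379.
Block count: bk = vr ⇒ b·3 = 759·379 = 287661 ⇒ b = 95887.
(Check via b = v(v − 1)/6 = 759·758/6 = 575322/6 = 95887.)

r = 379, b = 95887.


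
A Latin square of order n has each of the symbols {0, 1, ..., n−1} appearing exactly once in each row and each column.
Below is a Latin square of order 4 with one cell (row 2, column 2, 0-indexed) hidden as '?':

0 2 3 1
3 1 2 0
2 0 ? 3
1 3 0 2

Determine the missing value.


Row 2 contains symbols [0, 2, 3] — missing [1].
Column 2 contains symbols [0, 2, 3] — missing [1].
The missing symbol must appear in both missing sets; intersection = [1].
Therefore the hidden value is 1.

Missing value = 1.


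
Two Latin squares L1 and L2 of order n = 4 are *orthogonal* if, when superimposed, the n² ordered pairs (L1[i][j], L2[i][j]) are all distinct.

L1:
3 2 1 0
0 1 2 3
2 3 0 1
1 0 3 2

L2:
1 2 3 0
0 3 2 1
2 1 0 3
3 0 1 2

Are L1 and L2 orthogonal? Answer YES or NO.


Form the n² = 16 superimposed pairs (L1[i][j], L2[i][j]), row by row (rows and columns indexed from 0):
row 0: (3,1) (2,2) (1,3) (0,0)
row 1: (0,0) (1,3) (2,2) (3,1)
row 2: (2,2) (3,1) (0,0) (1,3)
row 3: (1,3) (0,0) (3,1) (2,2)
Orthogonality requires all 16 pairs distinct.
But the pair (0,0) repeats: cell (0,3) has L1 = 0, L2 = 0, and cell (1,0) has L1 = 0, L2 = 0.
A repeated pair means some other pair never occurs (only 4 distinct pairs out of 16), so the squares are not orthogonal.
Conclusion: NO.

NO


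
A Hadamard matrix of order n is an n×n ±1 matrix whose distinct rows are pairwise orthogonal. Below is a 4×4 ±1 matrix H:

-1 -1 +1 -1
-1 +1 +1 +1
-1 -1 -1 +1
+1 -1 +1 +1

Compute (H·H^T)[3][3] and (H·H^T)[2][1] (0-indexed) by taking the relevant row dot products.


Row 1 of H: [-1, 1, 1, 1].
Row 2 of H: [-1, -1, -1, 1].
Row 3 of H: [1, -1, 1, 1].
(H·H^T)[3][3] = Σ_j H[3][j]·H[3][j] = (1)² + (-1)² + (1)² + (1)² = 1 + 1 + 1 + 1 = 4.
(H·H^T)[2][1] = Σ_j H[2][j]·H[1][j] = (-1)·(-1) + (-1)·(1) + (-1)·(1) + (1)·(1) = 1 + -1 + -1 + 1 = 0.
So rows 2 and 1 are orthogonal; the diagonal entry equals n = 4.

(3,3) entry = 4; (2,1) entry = 0.


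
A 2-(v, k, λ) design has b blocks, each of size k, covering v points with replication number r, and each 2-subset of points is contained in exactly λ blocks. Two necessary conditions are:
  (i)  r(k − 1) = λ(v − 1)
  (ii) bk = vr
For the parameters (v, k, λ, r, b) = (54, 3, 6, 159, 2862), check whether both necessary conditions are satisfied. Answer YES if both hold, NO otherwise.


Condition (i): r(k − 1) = 159·2 = 318; λ(v − 1) = 6·53 = 318. Match? YES.
Condition (ii): bk = 2862·3 = 8586; vr = 54·159 = 8586. Match? YES.
Both conditions hold? YES.

YES


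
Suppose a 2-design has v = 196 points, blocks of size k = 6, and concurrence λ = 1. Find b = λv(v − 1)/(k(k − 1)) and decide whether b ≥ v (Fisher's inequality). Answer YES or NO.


r = λ(v − 1)/(k − 1) = 1·195/5 = 39.
b = vr/k = 196·39/6 = 1274.
Fisher's inequality: b ≥ v ⇔ 1274 ≥ 196? YES.

YES


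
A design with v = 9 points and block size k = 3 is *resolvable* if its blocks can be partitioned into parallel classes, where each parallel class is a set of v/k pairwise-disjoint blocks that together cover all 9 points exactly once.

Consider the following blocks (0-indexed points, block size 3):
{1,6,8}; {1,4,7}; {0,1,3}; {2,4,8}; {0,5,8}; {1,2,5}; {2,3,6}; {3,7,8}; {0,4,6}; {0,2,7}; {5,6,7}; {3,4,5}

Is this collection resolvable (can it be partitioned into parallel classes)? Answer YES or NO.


v = 9, block size k = 3, number of blocks = 12.
For resolvability, blocks must partition into parallel classes of size v/k = 3.
Total blocks must therefore be a multiple of 3: 12 = 3·4 + 0 ⇒ divisible ✓.
Greedy packing gives 4 candidate class(es). Each should be a full parallel class (size 3, covers all 9 points).
  Class 1 (3 blocks): {1,6,8}; {0,2,7}; {3,4,5}. Points covered: [0, 1, 2, 3, 4, 5, 6, 7, 8].
  Class 2 (3 blocks): {1,4,7}; {0,5,8}; {2,3,6}. Points covered: [0, 1, 2, 3, 4, 5, 6, 7, 8].
  Class 3 (3 blocks): {0,1,3}; {2,4,8}; {5,6,7}. Points covered: [0, 1, 2, 3, 4, 5, 6, 7, 8].
  Class 4 (3 blocks): {1,2,5}; {3,7,8}; {0,4,6}. Points covered: [0, 1, 2, 3, 4, 5, 6, 7, 8].
All classes full (size 3)? YES. All classes cover every point? YES.
Resolvable? YES.

YES


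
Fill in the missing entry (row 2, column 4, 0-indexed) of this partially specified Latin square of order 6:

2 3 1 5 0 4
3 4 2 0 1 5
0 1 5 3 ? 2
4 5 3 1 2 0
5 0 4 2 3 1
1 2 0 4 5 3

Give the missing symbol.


Row 2 contains symbols [0, 1, 2, 3, 5] — missing [4].
Column 4 contains symbols [0, 1, 2, 3, 5] — missing [4].
The missing symbol must appear in both missing sets; intersection = [4].
Therefore the hidden value is 4.

Missing value = 4.


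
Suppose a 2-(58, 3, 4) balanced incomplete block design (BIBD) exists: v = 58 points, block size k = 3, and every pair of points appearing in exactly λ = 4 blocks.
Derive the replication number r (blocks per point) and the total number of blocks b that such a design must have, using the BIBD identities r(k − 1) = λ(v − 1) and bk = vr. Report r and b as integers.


Any 2-(v, k, λ) BIBD satisfies two necessary conditions:
  (i)  Each point sits in r blocks, and counting incidences through any fixed point gives r(k − 1) = λ(v − 1), so r = λ(v − 1)/(k − 1).
  (ii) Total incidences bk = vr, so b = vr/k.
Step 1: r = λ(v − 1)/(k − 1) = 4·(58 − 1)/(3 − 1) = 4·57/2 = 228/2 = 114.
Step 2: b = vr/k = 58·114/3 = 6612/3 = 2204.
Check integrality: r = 114 ∈ Z ✓, b = 2204 ∈ Z ✓.
(These identities are necessary conditions: they determine r and b for any design with these parameters, but do not by themselves prove that one exists.)

r = 114, b = 2204.


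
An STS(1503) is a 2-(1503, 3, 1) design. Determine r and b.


An STS(v) is a 2-(v, 3, 1) BIBD: block size k = 3, λ = 1.
Replication: r(k − 1) = λ(v − 1) ⇒ r·2 = 1503 − 1 = 1502 ⇒ r = 751.
Block count: b = v(v − 1)/6 = 1503·1502/6 = 2257506/6 = 376251.
(Check via bk = vr: 376251·3 = 1128753 = 1503·751 = 1128753 ✓.)

r = 751, b = 376251.


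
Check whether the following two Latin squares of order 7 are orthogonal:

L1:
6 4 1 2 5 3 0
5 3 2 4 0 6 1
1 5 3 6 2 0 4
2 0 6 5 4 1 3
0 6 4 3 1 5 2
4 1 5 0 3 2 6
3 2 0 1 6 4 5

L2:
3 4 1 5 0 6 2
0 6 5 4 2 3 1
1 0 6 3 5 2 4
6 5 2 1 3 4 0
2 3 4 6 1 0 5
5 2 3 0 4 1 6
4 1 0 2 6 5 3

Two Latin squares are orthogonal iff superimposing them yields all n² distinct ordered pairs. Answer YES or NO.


Form the n² = 49 superimposed pairs (L1[i][j], L2[i][j]), row by row (rows and columns indexed from 0):
row 0: (6,3) (4,4) (1,1) (2,5) (5,0) (3,6) (0,2)
row 1: (5,0) (3,6) (2,5) (4,4) (0,2) (6,3) (1,1)
row 2: (1,1) (5,0) (3,6) (6,3) (2,5) (0,2) (4,4)
row 3: (2,6) (0,5) (6,2) (5,1) (4,3) (1,4) (3,0)
row 4: (0,2) (6,3) (4,4) (3,6) (1,1) (5,0) (2,5)
row 5: (4,5) (1,2) (5,3) (0,0) (3,4) (2,1) (6,6)
row 6: (3,4) (2,1) (0,0) (1,2) (6,6) (4,5) (5,3)
Orthogonality requires all 49 pairs distinct.
But the pair (5,0) repeats: cell (0,4) has L1 = 5, L2 = 0, and cell (1,0) has L1 = 5, L2 = 0.
A repeated pair means some other pair never occurs (only 21 distinct pairs out of 49), so the squares are not orthogonal.
Conclusion: NO.

NO


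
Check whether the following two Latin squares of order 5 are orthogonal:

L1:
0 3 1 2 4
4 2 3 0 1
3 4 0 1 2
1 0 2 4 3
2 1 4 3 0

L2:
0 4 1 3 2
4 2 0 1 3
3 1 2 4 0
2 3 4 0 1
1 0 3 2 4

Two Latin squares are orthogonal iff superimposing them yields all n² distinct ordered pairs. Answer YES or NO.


Form the n² = 25 superimposed pairs (L1[i][j], L2[i][j]), row by row (rows and columns indexed from 0):
row 0: (0,0) (3,4) (1,1) (2,3) (4,2)
row 1: (4,4) (2,2) (3,0) (0,1) (1,3)
row 2: (3,3) (4,1) (0,2) (1,4) (2,0)
row 3: (1,2) (0,3) (2,4) (4,0) (3,1)
row 4: (2,1) (1,0) (4,3) (3,2) (0,4)
Orthogonality requires all 25 pairs distinct.
Check by first coordinate: for each symbol s of L1, list the L2 entries in the n cells where L1 = s; they must all differ.
  L1 = 0: L2 entries (in reading order) 0, 1, 2, 3, 4 — all 5 distinct ✓
  L1 = 1: L2 entries (in reading order) 1, 3, 4, 2, 0 — all 5 distinct ✓
  L1 = 2: L2 entries (in reading order) 3, 2, 0, 4, 1 — all 5 distinct ✓
  L1 = 3: L2 entries (in reading order) 4, 0, 3, 1, 2 — all 5 distinct ✓
  L1 = 4: L2 entries (in reading order) 2, 4, 1, 0, 3 — all 5 distinct ✓
Every symbol of L1 meets every symbol of L2 exactly once, so all 25 pairs are distinct (25 of 25).
Conclusion: YES.

YES


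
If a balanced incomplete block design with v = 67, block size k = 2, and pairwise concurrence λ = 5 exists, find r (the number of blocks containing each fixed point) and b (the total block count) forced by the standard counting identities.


Any 2-(v, k, λ) BIBD satisfies two necessary conditions:
  (i)  Each point sits in r blocks, and counting incidences through any fixed point gives r(k − 1) = λ(v − 1), so r = λ(v − 1)/(k − 1).
  (ii) Total incidences bk = vr, so b = vr/k.
Step 1: r = λ(v − 1)/(k − 1) = 5·(67 − 1)/(2 − 1) = 5·66/1 = 330/1 = 330.
Step 2: b = vr/k = 67·330/2 = 22110/2 = 11055.
Check integrality: r = 330 ∈ Z ✓, b = 11055 ∈ Z ✓.
(These identities are necessary conditions: they determine r and b for any design with these parameters, but do not by themselves prove that one exists.)

r = 330, b = 11055.


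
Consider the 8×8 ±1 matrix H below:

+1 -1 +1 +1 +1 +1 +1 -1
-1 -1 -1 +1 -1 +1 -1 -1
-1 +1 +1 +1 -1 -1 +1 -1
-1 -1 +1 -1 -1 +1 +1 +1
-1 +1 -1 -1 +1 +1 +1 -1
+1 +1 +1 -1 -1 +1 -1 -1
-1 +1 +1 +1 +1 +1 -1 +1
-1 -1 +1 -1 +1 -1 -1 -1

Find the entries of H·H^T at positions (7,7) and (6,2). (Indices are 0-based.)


Row 2 of H: [-1, 1, 1, 1, -1, -1, 1, -1].
Row 6 of H: [-1, 1, 1, 1, 1, 1, -1, 1].
Row 7 of H: [-1, -1, 1, -1, 1, -1, -1, -1].
(H·H^T)[7][7] = Σ_j H[7][j]·H[7][j] = (-1)² + (-1)² + (1)² + (-1)² + (1)² + (-1)² + (-1)² + (-1)² = 1 + 1 + 1 + 1 + 1 + 1 + 1 + 1 = 8.
(H·H^T)[6][2] = Σ_j H[6][j]·H[2][j] = (-1)·(-1) + (1)·(1) + (1)·(1) + (1)·(1) + (1)·(-1) + (1)·(-1) + (-1)·(1) + (1)·(-1) = 1 + 1 + 1 + 1 + -1 + -1 + -1 + -1 = 0.
So rows 6 and 2 are orthogonal; the diagonal entry equals n = 8.

(7,7) entry = 8; (6,2) entry = 0.


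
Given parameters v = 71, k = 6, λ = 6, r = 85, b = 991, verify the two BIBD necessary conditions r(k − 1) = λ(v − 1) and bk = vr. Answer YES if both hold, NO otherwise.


Condition (i): r(k − 1) = 85·5 = 425; λ(v − 1) = 6·70 = 420. Match? NO.
Condition (ii): bk = 991·6 = 5946; vr = 71·85 = 6035. Match? NO.
Both conditions hold? NO.

NO


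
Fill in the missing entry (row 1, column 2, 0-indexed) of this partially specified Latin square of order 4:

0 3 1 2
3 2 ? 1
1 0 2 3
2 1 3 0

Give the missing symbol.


Row 1 contains symbols [1, 2, 3] — missing [0].
Column 2 contains symbols [1, 2, 3] — missing [0].
The missing symbol must appear in both missing sets; intersection = [0].
Therefore the hidden value is 0.

Missing value = 0.


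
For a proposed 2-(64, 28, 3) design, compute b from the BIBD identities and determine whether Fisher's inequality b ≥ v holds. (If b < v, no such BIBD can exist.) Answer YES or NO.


b = λv(v − 1)/(k(k − 1)) = 3·64·63/(28·27) = 12096/756 = 16.
Compare with v = 64: b < v, so Fisher's inequality fails.

NO


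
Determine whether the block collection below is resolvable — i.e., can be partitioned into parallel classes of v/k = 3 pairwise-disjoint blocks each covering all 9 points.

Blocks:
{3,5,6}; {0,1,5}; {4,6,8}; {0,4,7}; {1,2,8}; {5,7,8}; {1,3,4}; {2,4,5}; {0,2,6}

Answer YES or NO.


v = 9, block size k = 3, number of blocks = 9.
For resolvability, blocks must partition into parallel classes of size v/k = 3.
Total blocks must therefore be a multiple of 3: 9 = 3·3 + 0 ⇒ divisible ✓.
Consider block {0,1,5}. The only other block(s) in the collection disjoint from it are {4,6,8} — just 1 block(s). Any parallel class containing {0,1,5} would need 2 other blocks each disjoint from it, so no parallel class of size 3 can contain {0,1,5}.
Since every block must belong to some parallel class in a resolution, the collection cannot be partitioned into parallel classes.
Resolvable? NO.

NO


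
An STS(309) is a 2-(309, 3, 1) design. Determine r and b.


An STS(v) is a 2-(v, 3, 1) BIBD: block size k = 3, λ = 1.
Replication: r(k − 1) = λ(v − 1) ⇒ r·2 = 309 − 1 = 308 ⇒ r = 154.
Block count: b = v(v − 1)/6 = 309·308/6 = 95172/6 = 15862.

r = 154, b = 15862.


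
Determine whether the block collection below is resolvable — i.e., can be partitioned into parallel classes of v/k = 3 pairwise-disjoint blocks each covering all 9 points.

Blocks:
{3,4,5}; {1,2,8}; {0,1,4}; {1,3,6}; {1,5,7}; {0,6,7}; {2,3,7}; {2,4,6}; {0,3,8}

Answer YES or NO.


v = 9, block size k = 3, number of blocks = 9.
For resolvability, blocks must partition into parallel classes of size v/k = 3.
Total blocks must therefore be a multiple of 3: 9 = 3·3 + 0 ⇒ divisible ✓.
Consider block {0,1,4}. The only other block(s) in the collection disjoint from it are {2,3,7} — just 1 block(s). Any parallel class containing {0,1,4} would need 2 other blocks each disjoint from it, so no parallel class of size 3 can contain {0,1,4}.
Since every block must belong to some parallel class in a resolution, the collection cannot be partitioned into parallel classes.
Resolvable? NO.

NO


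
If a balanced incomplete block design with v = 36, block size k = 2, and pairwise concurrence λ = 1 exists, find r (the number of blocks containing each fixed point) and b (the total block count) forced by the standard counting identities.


Any 2-(v, k, λ) BIBD satisfies two necessary conditions:
  (i)  Each point sits in r blocks, and counting incidences through any fixed point gives r(k − 1) = λ(v − 1), so r = λ(v − 1)/(k − 1).
  (ii) Total incidences bk = vr, so b = vr/k.
Step 1: r = λ(v − 1)/(k − 1) = 1·(36 − 1)/(2 − 1) = 1·35/1 = 35/1 = 35.
Step 2: b = vr/k = 36·35/2 = 1260/2 = 630.
Check integrality: r = 35 ∈ Z ✓, b = 630 ∈ Z ✓.
(These identities are necessary conditions: they determine r and b for any design with these parameters, but do not by themselves prove that one exists.)

r = 35, b = 630.


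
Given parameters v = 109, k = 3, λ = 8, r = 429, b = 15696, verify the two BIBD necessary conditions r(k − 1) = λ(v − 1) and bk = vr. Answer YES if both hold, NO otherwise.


Condition (i): r(k − 1) = 429·2 = 858; λ(v − 1) = 8·108 = 864. Match? NO.
Condition (ii): bk = 15696·3 = 47088; vr = 109·429 = 46761. Match? NO.
Both conditions hold? NO.

NO


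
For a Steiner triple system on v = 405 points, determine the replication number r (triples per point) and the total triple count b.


An STS(v) is a 2-(v, 3, 1) BIBD: block size k = 3, λ = 1.
Replication: r(k − 1) = λ(v − 1) ⇒ r·2 = 405 − 1 = 404 ⇒ r = 202.
Block count: b = v(v − 1)/6 = 405·404/6 = 163620/6 = 27270.
(Check via bk = vr: 27270·3 = 81810 = 405·202 = 81810 ✓.)

r = 202, b = 27270.


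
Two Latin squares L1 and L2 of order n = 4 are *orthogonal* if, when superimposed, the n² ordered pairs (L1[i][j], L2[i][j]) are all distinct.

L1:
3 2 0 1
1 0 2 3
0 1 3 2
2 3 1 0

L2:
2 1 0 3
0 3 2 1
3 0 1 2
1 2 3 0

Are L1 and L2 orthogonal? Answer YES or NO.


Form the n² = 16 superimposed pairs (L1[i][j], L2[i][j]), row by row (rows and columns indexed from 0):
row 0: (3,2) (2,1) (0,0) (1,3)
row 1: (1,0) (0,3) (2,2) (3,1)
row 2: (0,3) (1,0) (3,1) (2,2)
row 3: (2,1) (3,2) (1,3) (0,0)
Orthogonality requires all 16 pairs distinct.
But the pair (0,3) repeats: cell (1,1) has L1 = 0, L2 = 3, and cell (2,0) has L1 = 0, L2 = 3.
A repeated pair means some other pair never occurs (only 8 distinct pairs out of 16), so the squares are not orthogonal.
Conclusion: NO.

NO


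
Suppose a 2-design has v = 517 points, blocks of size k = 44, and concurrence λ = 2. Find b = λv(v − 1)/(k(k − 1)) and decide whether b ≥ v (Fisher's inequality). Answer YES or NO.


r = λ(v − 1)/(k − 1) = 2·516/43 = 24.
b = vr/k = 517·24/44 = 282.
Fisher's inequality: b ≥ v ⇔ 282 ≥ 517? NO.

NO


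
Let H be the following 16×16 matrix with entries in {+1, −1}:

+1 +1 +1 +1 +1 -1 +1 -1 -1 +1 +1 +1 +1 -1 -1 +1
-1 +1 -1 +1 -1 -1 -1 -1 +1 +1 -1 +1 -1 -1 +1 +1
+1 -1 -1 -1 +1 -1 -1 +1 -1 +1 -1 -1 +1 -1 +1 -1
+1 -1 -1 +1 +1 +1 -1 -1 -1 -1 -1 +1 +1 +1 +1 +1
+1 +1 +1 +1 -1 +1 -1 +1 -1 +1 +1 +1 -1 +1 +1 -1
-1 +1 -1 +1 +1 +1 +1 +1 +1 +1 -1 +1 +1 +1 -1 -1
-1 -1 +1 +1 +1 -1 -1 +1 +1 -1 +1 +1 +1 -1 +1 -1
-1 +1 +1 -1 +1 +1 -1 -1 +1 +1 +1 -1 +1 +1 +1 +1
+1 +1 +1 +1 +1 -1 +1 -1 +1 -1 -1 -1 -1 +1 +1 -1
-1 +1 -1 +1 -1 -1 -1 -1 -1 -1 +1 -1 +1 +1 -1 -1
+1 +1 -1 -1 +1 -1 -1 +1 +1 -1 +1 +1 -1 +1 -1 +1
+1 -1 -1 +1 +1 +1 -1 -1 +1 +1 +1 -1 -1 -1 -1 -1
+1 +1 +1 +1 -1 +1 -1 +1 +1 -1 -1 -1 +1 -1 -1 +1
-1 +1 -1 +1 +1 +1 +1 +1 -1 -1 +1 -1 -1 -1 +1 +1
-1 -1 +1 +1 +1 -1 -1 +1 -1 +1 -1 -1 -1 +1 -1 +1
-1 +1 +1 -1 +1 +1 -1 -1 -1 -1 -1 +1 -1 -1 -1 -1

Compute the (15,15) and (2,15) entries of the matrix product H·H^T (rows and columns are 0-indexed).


Row 2 of H: [1, -1, -1, -1, 1, -1, -1, 1, -1, 1, -1, -1, 1, -1, 1, -1].
Row 15 of H: [-1, 1, 1, -1, 1, 1, -1, -1, -1, -1, -1, 1, -1, -1, -1, -1].
(H·H^T)[15][15] = Σ_j H[15][j]·H[15][j] = (-1)² + (1)² + (1)² + (-1)² + (1)² + (1)² + (-1)² + (-1)² + (-1)² + (-1)² + (-1)² + (1)² + (-1)² + (-1)² + (-1)² + (-1)² = 1 + 1 + 1 + 1 + 1 + 1 + 1 + 1 + 1 + 1 + 1 + 1 + 1 + 1 + 1 + 1 = 16.
(H·H^T)[2][15] = Σ_j H[2][j]·H[15][j] = (1)·(-1) + (-1)·(1) + (-1)·(1) + (-1)·(-1) + (1)·(1) + (-1)·(1) + (-1)·(-1) + (1)·(-1) + (-1)·(-1) + (1)·(-1) + (-1)·(-1) + (-1)·(1) + (1)·(-1) + (-1)·(-1) + (1)·(-1) + (-1)·(-1) = -1 + -1 + -1 + 1 + 1 + -1 + 1 + -1 + 1 + -1 + 1 + -1 + -1 + 1 + -1 + 1 = -2.
Rows 2 and 15 are not orthogonal (dot product = -2 ≠ 0), so H is not a Hadamard matrix.

(15,15) entry = 16; (2,15) entry = -2.


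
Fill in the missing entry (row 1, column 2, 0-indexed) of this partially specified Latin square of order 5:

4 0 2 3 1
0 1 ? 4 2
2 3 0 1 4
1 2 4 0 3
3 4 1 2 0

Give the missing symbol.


Row 1 contains symbols [0, 1, 2, 4] — missing [3].
Column 2 contains symbols [0, 1, 2, 4] — missing [3].
The missing symbol must appear in both missing sets; intersection = [3].
Therefore the hidden value is 3.

Missing value = 3.


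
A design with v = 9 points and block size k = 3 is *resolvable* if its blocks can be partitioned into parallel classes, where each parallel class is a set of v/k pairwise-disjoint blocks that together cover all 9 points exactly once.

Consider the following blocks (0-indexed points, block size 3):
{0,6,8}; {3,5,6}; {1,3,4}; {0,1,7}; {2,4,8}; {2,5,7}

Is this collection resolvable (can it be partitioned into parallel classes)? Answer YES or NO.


v = 9, block size k = 3, number of blocks = 6.
For resolvability, blocks must partition into parallel classes of size v/k = 3.
Total blocks must therefore be a multiple of 3: 6 = 3·2 + 0 ⇒ divisible ✓.
Greedy packing gives 2 candidate class(es). Each should be a full parallel class (size 3, covers all 9 points).
  Class 1 (3 blocks): {0,6,8}; {1,3,4}; {2,5,7}. Points covered: [0, 1, 2, 3, 4, 5, 6, 7, 8].
  Class 2 (3 blocks): {3,5,6}; {0,1,7}; {2,4,8}. Points covered: [0, 1, 2, 3, 4, 5, 6, 7, 8].
All classes full (size 3)? YES. All classes cover every point? YES.
Resolvable? YES.

YES


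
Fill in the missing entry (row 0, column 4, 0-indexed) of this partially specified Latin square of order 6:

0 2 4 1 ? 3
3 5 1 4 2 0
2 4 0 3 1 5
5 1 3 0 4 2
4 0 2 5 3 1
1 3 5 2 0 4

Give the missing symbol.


Row 0 contains symbols [0, 1, 2, 3, 4] — missing [5].
Column 4 contains symbols [0, 1, 2, 3, 4] — missing [5].
The missing symbol must appear in both missing sets; intersection = [5].
Therefore the hidden value is 5.

Missing value = 5.
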